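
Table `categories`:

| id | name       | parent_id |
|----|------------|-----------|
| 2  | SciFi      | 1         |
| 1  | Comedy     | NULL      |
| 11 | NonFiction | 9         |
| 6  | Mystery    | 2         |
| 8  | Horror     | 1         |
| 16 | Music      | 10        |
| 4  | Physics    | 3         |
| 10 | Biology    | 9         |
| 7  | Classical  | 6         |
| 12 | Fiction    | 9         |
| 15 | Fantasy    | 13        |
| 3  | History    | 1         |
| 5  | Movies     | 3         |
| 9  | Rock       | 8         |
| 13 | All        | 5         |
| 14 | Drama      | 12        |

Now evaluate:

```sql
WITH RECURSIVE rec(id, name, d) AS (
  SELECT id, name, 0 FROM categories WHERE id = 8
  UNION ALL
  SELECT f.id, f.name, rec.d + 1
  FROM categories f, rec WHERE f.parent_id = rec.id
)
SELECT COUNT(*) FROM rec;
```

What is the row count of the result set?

7

Base: id=8 (Horror) at d 0.
Iteration 1: rows with parent_id in {8} -> Rock (id 9, d 1).
Iteration 2: rows with parent_id in {9} -> Biology (id 10, d 2), NonFiction (id 11, d 2), Fiction (id 12, d 2).
Iteration 3: rows with parent_id in {10,11,12} -> Drama (id 14, d 3), Music (id 16, d 3).
Iteration 4: no rows with parent_id in {14,16}; recursion stops.
Total rows emitted: 7.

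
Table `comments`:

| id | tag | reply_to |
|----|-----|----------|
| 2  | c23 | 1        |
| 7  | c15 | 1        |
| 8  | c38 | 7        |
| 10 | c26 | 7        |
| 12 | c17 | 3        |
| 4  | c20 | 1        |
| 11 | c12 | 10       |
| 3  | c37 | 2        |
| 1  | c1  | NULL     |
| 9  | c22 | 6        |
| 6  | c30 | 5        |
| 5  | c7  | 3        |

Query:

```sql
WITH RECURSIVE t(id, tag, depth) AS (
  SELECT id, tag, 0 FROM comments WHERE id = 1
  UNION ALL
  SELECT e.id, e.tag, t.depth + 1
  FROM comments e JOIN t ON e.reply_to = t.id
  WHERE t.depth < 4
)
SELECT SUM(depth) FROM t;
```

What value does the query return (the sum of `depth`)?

Base: id=1 (c1) at depth 0.
Iteration 1: rows with reply_to in {1} -> c23 (id 2, depth 1), c20 (id 4, depth 1), c15 (id 7, depth 1).
Iteration 2: rows with reply_to in {2,4,7} -> c37 (id 3, depth 2), c38 (id 8, depth 2), c26 (id 10, depth 2).
Iteration 3: rows with reply_to in {3,8,10} -> c7 (id 5, depth 3), c12 (id 11, depth 3), c17 (id 12, depth 3).
Iteration 4: rows with reply_to in {5,11,12} -> c30 (id 6, depth 4).
Iteration 5: depth < 4 fails for all current rows; recursion stops.
SUM(depth) = 0 + 1 + 1 + 1 + 2 + 2 + 2 + 3 + 3 + 3 + 4 = 22.

22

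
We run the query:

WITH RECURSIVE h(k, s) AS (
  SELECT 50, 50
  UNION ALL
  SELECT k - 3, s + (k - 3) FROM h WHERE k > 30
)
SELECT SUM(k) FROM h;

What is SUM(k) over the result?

Base: k=50, s=50.
Iteration 1: 50 > 30 holds -> k = 50 - 3 = 47, s = 50 + 47 = 97.
Iteration 2: 47 > 30 holds -> k = 47 - 3 = 44, s = 97 + 44 = 141.
Iteration 3: 44 > 30 holds -> k = 44 - 3 = 41, s = 141 + 41 = 182.
Iteration 4: 41 > 30 holds -> k = 41 - 3 = 38, s = 182 + 38 = 220.
Iteration 5: 38 > 30 holds -> k = 38 - 3 = 35, s = 220 + 35 = 255.
Iteration 6: 35 > 30 holds -> k = 35 - 3 = 32, s = 255 + 32 = 287.
Iteration 7: 32 > 30 holds -> k = 32 - 3 = 29, s = 287 + 29 = 316.
Iteration 8: 29 > 30 fails; recursion stops.
SUM(k) = 50 + 47 + 44 + 41 + 38 + 35 + 32 + 29 = 316.

316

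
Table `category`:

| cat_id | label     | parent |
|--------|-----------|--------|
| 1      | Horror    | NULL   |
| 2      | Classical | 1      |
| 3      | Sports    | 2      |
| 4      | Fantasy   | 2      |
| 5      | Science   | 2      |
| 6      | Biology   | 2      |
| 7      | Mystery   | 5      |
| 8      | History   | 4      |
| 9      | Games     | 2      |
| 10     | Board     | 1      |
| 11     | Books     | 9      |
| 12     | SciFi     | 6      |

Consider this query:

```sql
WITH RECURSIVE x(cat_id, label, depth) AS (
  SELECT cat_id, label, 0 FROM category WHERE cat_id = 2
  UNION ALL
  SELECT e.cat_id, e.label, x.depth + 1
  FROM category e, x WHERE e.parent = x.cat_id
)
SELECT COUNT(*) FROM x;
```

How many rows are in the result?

10

Base: cat_id=2 (Classical) at depth 0.
Iteration 1: rows with parent in {2} -> Sports (id 3, depth 1), Fantasy (id 4, depth 1), Science (id 5, depth 1), Biology (id 6, depth 1), Games (id 9, depth 1).
Iteration 2: rows with parent in {3,4,5,6,9} -> Mystery (id 7, depth 2), History (id 8, depth 2), Books (id 11, depth 2), SciFi (id 12, depth 2).
Iteration 3: no rows with parent in {7,8,11,12}; recursion stops.
Total rows emitted: 10.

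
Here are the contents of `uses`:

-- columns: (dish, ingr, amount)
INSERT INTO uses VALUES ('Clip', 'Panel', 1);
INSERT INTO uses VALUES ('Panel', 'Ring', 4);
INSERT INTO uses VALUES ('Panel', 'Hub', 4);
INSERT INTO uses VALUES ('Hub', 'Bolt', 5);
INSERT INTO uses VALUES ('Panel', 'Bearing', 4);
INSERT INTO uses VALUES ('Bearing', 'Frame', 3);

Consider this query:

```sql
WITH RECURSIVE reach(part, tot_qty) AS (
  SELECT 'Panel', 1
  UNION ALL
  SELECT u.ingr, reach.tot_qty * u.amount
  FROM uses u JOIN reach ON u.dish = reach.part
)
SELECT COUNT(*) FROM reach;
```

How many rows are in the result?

6

Base: (Panel, tot_qty=1).
Iteration 1: components of {Panel} -> Bearing = 1*4 = 4, Hub = 1*4 = 4, Ring = 1*4 = 4.
Iteration 2: components of {Bearing,Hub,Ring} -> Bolt = 4*5 = 20, Frame = 4*3 = 12.
Iteration 3: no further components; recursion stops.
Total rows emitted: 6.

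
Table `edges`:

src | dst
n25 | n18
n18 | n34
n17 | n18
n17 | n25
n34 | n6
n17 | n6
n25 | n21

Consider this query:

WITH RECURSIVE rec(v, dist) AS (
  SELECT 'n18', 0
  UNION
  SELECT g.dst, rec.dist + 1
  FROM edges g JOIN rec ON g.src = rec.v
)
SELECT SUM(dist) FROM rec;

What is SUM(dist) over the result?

3

Base: (n18, dist=0).
Iteration 1: edges from {n18} -> (n34, dist=1).
Iteration 2: edges from {n34} -> (n6, dist=2).
Iteration 3: no outgoing edges from {n6}; recursion stops.
SUM(dist) = 0 + 1 + 2 = 3.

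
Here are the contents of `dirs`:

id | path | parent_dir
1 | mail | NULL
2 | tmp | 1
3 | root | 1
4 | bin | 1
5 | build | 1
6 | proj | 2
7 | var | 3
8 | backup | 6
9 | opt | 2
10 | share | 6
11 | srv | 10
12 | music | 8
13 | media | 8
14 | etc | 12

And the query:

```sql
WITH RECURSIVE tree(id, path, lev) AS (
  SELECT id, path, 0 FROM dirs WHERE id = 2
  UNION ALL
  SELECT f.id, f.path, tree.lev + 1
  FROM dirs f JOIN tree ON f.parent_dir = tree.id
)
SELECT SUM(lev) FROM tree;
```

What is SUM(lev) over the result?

Base: id=2 (tmp) at lev 0.
Iteration 1: rows with parent_dir in {2} -> proj (id 6, lev 1), opt (id 9, lev 1).
Iteration 2: rows with parent_dir in {6,9} -> backup (id 8, lev 2), share (id 10, lev 2).
Iteration 3: rows with parent_dir in {8,10} -> srv (id 11, lev 3), music (id 12, lev 3), media (id 13, lev 3).
Iteration 4: rows with parent_dir in {11,12,13} -> etc (id 14, lev 4).
Iteration 5: no rows with parent_dir in {14}; recursion stops.
SUM(lev) = 0 + 1 + 1 + 2 + 2 + 3 + 3 + 3 + 4 = 19.

19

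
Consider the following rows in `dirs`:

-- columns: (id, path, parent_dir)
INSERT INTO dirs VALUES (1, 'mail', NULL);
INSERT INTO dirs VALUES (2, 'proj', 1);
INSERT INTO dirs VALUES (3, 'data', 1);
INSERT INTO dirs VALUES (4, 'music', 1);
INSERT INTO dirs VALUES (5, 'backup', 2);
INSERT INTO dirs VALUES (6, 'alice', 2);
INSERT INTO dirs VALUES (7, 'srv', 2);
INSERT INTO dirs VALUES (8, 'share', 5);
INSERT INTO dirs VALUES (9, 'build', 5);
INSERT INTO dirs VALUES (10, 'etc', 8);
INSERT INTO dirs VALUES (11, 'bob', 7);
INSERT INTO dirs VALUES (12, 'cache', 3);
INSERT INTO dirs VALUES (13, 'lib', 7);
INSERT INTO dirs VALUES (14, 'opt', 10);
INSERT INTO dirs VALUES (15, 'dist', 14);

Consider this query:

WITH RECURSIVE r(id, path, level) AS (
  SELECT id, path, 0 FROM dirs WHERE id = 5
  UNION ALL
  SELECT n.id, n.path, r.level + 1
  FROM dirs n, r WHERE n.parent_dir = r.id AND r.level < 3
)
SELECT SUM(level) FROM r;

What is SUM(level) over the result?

7

Base: id=5 (backup) at level 0.
Iteration 1: rows with parent_dir in {5} -> share (id 8, level 1), build (id 9, level 1).
Iteration 2: rows with parent_dir in {8,9} -> etc (id 10, level 2).
Iteration 3: rows with parent_dir in {10} -> opt (id 14, level 3).
Iteration 4: level < 3 fails for all current rows; recursion stops.
SUM(level) = 0 + 1 + 1 + 2 + 3 = 7.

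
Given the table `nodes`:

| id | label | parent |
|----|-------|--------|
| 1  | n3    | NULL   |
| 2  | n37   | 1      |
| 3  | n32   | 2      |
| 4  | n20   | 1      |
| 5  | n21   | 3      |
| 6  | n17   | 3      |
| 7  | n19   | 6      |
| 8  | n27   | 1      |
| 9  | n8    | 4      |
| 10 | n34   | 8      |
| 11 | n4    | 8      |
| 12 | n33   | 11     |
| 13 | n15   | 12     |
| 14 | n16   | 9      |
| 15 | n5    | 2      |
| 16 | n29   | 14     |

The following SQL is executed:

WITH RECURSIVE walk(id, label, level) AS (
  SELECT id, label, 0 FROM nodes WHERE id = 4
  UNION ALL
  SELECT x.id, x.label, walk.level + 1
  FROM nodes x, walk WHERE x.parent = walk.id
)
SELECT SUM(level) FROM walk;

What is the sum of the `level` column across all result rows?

6

Base: id=4 (n20) at level 0.
Iteration 1: rows with parent in {4} -> n8 (id 9, level 1).
Iteration 2: rows with parent in {9} -> n16 (id 14, level 2).
Iteration 3: rows with parent in {14} -> n29 (id 16, level 3).
Iteration 4: no rows with parent in {16}; recursion stops.
SUM(level) = 0 + 1 + 2 + 3 = 6.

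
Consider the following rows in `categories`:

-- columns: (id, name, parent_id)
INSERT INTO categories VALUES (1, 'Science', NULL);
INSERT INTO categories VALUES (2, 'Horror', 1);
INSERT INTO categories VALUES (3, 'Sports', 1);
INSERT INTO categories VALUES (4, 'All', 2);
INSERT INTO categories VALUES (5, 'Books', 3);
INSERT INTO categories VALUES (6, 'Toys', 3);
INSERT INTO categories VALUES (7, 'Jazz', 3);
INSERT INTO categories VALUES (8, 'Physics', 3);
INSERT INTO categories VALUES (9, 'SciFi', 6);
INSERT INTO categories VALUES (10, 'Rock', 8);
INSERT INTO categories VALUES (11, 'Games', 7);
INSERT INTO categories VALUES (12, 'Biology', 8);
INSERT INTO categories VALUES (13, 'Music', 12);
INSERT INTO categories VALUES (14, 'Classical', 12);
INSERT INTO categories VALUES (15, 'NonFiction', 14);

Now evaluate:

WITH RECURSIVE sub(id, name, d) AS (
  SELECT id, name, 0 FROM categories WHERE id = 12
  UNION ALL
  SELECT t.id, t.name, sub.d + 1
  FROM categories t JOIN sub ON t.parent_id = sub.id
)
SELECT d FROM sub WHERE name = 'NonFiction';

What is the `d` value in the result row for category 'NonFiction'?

Base: id=12 (Biology) at d 0.
Iteration 1: rows with parent_id in {12} -> Music (id 13, d 1), Classical (id 14, d 1).
Iteration 2: rows with parent_id in {13,14} -> NonFiction (id 15, d 2).
Iteration 3: no rows with parent_id in {15}; recursion stops.

2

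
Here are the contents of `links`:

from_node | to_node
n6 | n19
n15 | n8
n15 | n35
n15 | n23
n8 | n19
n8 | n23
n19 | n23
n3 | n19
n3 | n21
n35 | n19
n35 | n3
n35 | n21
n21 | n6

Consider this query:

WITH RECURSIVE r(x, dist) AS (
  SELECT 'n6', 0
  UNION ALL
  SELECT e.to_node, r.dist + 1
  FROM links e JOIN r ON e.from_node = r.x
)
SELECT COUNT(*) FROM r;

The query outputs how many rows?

Base: (n6, dist=0).
Iteration 1: edges from {n6} -> (n19, dist=1).
Iteration 2: edges from {n19} -> (n23, dist=2).
Iteration 3: no outgoing edges from {n23}; recursion stops.
Total rows emitted: 3.

3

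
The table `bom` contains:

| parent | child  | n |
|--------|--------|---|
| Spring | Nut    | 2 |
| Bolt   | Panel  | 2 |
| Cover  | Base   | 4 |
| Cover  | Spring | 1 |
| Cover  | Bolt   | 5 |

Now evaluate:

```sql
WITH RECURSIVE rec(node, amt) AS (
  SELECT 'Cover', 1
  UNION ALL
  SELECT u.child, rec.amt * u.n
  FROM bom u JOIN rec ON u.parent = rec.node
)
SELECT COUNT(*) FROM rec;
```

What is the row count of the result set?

Base: (Cover, amt=1).
Iteration 1: components of {Cover} -> Base = 1*4 = 4, Bolt = 1*5 = 5, Spring = 1*1 = 1.
Iteration 2: components of {Base,Bolt,Spring} -> Nut = 1*2 = 2, Panel = 5*2 = 10.
Iteration 3: no further components; recursion stops.
Total rows emitted: 6.

6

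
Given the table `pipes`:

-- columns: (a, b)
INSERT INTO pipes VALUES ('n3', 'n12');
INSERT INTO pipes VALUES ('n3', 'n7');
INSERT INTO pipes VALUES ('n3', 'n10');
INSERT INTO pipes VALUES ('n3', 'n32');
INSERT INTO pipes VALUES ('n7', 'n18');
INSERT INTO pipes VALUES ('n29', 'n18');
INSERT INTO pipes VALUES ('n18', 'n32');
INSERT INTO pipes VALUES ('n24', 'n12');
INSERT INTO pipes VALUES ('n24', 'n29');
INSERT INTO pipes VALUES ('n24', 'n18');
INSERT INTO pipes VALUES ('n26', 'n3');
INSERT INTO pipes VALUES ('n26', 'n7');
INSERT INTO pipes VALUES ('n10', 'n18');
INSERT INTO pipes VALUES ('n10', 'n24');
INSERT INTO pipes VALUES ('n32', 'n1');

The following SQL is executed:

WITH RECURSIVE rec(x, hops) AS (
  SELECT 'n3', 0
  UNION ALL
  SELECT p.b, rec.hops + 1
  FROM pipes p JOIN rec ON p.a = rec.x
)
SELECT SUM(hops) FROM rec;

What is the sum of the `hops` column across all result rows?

Base: (n3, hops=0).
Iteration 1: edges from {n3} -> (n10, hops=1), (n12, hops=1), (n32, hops=1), (n7, hops=1).
Iteration 2: edges from {n10,n12,n32,n7} -> (n1, hops=2), (n18, hops=2) x2, (n24, hops=2). [UNION ALL keeps all 4 new rows, including repeats]
Iteration 3: edges from {n1,n18,n24} -> (n12, hops=3), (n18, hops=3), (n29, hops=3), (n32, hops=3) x2. [UNION ALL keeps all 5 new rows, including repeats]
Iteration 4: edges from {n12,n18,n29,n32} -> (n1, hops=4) x2, (n18, hops=4), (n32, hops=4). [UNION ALL keeps all 4 new rows, including repeats]
Iteration 5: edges from {n1,n18,n32} -> (n1, hops=5), (n32, hops=5).
Iteration 6: edges from {n1,n32} -> (n1, hops=6).
Iteration 7: no outgoing edges from {n1}; recursion stops.
SUM(hops) = 0 + 1 + 1 + 1 + 1 + 2 + 2 + 2 + 2 + 3 + 3 + 3 + 3 + 3 + ... (21 terms) = 59.

59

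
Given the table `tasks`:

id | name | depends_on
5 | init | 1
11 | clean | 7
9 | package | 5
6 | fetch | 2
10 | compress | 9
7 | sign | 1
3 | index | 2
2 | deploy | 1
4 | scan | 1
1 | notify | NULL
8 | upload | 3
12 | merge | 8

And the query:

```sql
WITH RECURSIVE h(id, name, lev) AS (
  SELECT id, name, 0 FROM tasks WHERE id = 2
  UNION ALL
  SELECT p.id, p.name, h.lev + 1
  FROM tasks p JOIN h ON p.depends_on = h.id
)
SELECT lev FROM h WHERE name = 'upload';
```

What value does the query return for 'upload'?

Base: id=2 (deploy) at lev 0.
Iteration 1: rows with depends_on in {2} -> index (id 3, lev 1), fetch (id 6, lev 1).
Iteration 2: rows with depends_on in {3,6} -> upload (id 8, lev 2).
Iteration 3: rows with depends_on in {8} -> merge (id 12, lev 3).
Iteration 4: no rows with depends_on in {12}; recursion stops.

2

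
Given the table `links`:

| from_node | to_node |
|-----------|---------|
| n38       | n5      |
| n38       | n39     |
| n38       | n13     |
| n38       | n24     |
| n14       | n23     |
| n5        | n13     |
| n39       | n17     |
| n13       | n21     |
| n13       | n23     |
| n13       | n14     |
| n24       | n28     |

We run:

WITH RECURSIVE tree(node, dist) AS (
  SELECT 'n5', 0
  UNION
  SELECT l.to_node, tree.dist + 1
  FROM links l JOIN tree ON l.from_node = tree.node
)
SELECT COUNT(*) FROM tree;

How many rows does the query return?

Base: (n5, dist=0).
Iteration 1: edges from {n5} -> (n13, dist=1).
Iteration 2: edges from {n13} -> (n14, dist=2), (n21, dist=2), (n23, dist=2).
Iteration 3: edges from {n14,n21,n23} -> (n23, dist=3).
Iteration 4: no outgoing edges from {n23}; recursion stops.
Total rows emitted: 6.

6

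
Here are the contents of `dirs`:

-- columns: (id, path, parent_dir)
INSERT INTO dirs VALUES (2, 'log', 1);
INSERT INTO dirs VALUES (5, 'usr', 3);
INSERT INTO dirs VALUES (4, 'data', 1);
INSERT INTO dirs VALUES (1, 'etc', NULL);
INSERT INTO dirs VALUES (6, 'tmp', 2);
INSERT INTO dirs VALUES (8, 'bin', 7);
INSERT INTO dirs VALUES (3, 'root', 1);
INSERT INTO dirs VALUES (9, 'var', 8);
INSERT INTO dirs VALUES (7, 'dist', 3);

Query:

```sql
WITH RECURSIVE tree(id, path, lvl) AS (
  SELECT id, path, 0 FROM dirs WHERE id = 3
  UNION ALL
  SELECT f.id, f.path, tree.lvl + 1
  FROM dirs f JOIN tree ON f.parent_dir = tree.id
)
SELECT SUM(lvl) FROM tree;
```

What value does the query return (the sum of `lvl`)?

7

Base: id=3 (root) at lvl 0.
Iteration 1: rows with parent_dir in {3} -> usr (id 5, lvl 1), dist (id 7, lvl 1).
Iteration 2: rows with parent_dir in {5,7} -> bin (id 8, lvl 2).
Iteration 3: rows with parent_dir in {8} -> var (id 9, lvl 3).
Iteration 4: no rows with parent_dir in {9}; recursion stops.
SUM(lvl) = 0 + 1 + 1 + 2 + 3 = 7.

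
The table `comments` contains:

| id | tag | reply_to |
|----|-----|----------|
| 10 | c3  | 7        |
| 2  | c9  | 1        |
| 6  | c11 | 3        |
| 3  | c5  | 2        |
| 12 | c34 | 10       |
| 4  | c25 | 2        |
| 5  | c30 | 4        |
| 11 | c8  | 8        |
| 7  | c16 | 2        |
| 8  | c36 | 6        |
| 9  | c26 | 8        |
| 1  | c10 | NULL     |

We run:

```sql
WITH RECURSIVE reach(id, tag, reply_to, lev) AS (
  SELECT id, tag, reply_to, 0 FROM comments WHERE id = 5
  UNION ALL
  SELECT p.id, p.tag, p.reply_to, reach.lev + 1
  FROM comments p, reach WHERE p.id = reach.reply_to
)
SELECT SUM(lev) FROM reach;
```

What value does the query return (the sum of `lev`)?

6

Base: id=5 (c30), reply_to=4, lev 0.
Iteration 1: join on id=4 -> c25 (id 4, reply_to=2, lev 1).
Iteration 2: join on id=2 -> c9 (id 2, reply_to=1, lev 2).
Iteration 3: join on id=1 -> c10 (id 1, reply_to=NULL, lev 3).
Iteration 4: reply_to is NULL; no match; recursion stops.
SUM(lev) = 0 + 1 + 2 + 3 = 6.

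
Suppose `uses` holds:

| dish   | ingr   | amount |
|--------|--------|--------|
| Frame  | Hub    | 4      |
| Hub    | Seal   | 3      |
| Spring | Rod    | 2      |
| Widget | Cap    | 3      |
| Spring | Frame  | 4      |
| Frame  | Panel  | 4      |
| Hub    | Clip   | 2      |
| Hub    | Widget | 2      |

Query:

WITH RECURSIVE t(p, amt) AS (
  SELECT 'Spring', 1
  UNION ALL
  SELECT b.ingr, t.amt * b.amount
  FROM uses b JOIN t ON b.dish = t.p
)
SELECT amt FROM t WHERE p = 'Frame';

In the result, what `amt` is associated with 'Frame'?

4

Base: (Spring, amt=1).
Iteration 1: components of {Spring} -> Frame = 1*4 = 4, Rod = 1*2 = 2.
Iteration 2: components of {Frame,Rod} -> Hub = 4*4 = 16, Panel = 4*4 = 16.
Iteration 3: components of {Hub,Panel} -> Clip = 16*2 = 32, Seal = 16*3 = 48, Widget = 16*2 = 32.
Iteration 4: components of {Clip,Seal,Widget} -> Cap = 32*3 = 96.
Iteration 5: no further components; recursion stops.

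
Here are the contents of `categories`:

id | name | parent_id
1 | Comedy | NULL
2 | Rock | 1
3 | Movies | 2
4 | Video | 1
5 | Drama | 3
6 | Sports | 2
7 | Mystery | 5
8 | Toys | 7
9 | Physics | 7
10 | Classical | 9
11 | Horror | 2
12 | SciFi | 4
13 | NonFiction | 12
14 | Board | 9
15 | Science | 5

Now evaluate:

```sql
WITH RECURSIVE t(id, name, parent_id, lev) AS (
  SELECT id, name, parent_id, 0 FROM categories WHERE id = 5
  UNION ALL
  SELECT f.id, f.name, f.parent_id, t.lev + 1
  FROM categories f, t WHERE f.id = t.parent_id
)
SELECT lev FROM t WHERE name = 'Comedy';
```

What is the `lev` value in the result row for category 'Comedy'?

Base: id=5 (Drama), parent_id=3, lev 0.
Iteration 1: join on id=3 -> Movies (id 3, parent_id=2, lev 1).
Iteration 2: join on id=2 -> Rock (id 2, parent_id=1, lev 2).
Iteration 3: join on id=1 -> Comedy (id 1, parent_id=NULL, lev 3).
Iteration 4: parent_id is NULL; no match; recursion stops.

3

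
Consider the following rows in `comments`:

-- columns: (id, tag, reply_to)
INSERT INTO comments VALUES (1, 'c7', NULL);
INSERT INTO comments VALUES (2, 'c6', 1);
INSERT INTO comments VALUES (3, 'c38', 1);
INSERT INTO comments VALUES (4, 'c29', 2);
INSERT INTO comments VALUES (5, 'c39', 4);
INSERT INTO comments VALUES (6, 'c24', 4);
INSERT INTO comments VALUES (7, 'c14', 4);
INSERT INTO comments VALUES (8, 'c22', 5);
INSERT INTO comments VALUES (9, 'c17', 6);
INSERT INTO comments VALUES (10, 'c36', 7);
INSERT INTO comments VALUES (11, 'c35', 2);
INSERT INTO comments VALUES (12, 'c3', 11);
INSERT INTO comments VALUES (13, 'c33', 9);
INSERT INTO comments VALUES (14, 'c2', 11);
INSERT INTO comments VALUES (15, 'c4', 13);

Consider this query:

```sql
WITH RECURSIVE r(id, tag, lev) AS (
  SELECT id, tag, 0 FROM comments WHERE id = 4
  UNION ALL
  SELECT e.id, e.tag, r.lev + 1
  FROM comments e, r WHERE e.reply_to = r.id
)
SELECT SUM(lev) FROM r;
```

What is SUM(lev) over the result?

16

Base: id=4 (c29) at lev 0.
Iteration 1: rows with reply_to in {4} -> c39 (id 5, lev 1), c24 (id 6, lev 1), c14 (id 7, lev 1).
Iteration 2: rows with reply_to in {5,6,7} -> c22 (id 8, lev 2), c17 (id 9, lev 2), c36 (id 10, lev 2).
Iteration 3: rows with reply_to in {8,9,10} -> c33 (id 13, lev 3).
Iteration 4: rows with reply_to in {13} -> c4 (id 15, lev 4).
Iteration 5: no rows with reply_to in {15}; recursion stops.
SUM(lev) = 0 + 1 + 1 + 1 + 2 + 2 + 2 + 3 + 4 = 16.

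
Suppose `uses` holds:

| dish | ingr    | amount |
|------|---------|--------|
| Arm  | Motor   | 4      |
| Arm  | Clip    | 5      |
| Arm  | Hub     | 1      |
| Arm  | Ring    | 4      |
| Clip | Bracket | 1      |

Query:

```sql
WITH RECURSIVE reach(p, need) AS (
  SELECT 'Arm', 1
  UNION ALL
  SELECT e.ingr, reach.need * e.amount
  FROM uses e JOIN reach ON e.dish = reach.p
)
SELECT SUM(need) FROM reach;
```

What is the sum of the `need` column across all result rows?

20

Base: (Arm, need=1).
Iteration 1: components of {Arm} -> Clip = 1*5 = 5, Hub = 1*1 = 1, Motor = 1*4 = 4, Ring = 1*4 = 4.
Iteration 2: components of {Clip,Hub,Motor,Ring} -> Bracket = 5*1 = 5.
Iteration 3: no further components; recursion stops.
SUM(need) = 1 + 4 + 5 + 1 + 4 + 5 = 20.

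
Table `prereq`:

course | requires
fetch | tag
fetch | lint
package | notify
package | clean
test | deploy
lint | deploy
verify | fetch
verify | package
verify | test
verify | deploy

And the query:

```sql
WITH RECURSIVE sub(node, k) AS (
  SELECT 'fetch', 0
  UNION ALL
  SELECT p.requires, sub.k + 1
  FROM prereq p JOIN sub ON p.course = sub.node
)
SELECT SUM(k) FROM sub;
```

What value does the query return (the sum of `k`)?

4

Base: (fetch, k=0).
Iteration 1: edges from {fetch} -> (lint, k=1), (tag, k=1).
Iteration 2: edges from {lint,tag} -> (deploy, k=2).
Iteration 3: no outgoing edges from {deploy}; recursion stops.
SUM(k) = 0 + 1 + 1 + 2 = 4.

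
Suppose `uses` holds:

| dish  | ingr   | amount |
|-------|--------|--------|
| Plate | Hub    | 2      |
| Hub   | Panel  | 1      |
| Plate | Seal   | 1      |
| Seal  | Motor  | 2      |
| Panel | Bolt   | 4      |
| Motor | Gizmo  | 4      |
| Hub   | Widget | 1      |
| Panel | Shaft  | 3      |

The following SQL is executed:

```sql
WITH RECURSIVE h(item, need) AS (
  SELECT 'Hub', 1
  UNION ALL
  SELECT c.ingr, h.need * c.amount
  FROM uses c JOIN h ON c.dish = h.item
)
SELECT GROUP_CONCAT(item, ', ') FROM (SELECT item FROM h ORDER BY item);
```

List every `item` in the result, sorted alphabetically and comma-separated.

Bolt, Hub, Panel, Shaft, Widget

Base: (Hub, need=1).
Iteration 1: components of {Hub} -> Panel = 1*1 = 1, Widget = 1*1 = 1.
Iteration 2: components of {Panel,Widget} -> Bolt = 1*4 = 4, Shaft = 1*3 = 3.
Iteration 3: no further components; recursion stops.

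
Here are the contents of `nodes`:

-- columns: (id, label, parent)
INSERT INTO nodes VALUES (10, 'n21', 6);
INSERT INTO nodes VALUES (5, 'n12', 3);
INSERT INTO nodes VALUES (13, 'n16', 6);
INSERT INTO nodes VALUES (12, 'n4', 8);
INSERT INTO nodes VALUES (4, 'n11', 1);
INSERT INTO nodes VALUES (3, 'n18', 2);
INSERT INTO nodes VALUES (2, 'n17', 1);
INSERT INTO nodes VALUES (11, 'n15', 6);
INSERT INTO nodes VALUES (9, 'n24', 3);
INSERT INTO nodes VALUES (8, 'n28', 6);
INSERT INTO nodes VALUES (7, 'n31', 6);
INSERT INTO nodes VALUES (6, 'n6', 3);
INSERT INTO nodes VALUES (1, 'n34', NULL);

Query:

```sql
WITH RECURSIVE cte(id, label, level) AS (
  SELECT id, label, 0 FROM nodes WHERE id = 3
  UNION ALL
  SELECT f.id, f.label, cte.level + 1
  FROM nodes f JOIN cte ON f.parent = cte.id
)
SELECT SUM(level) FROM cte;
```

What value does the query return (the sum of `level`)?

Base: id=3 (n18) at level 0.
Iteration 1: rows with parent in {3} -> n12 (id 5, level 1), n6 (id 6, level 1), n24 (id 9, level 1).
Iteration 2: rows with parent in {5,6,9} -> n31 (id 7, level 2), n28 (id 8, level 2), n21 (id 10, level 2), n15 (id 11, level 2), n16 (id 13, level 2).
Iteration 3: rows with parent in {7,8,10,11,13} -> n4 (id 12, level 3).
Iteration 4: no rows with parent in {12}; recursion stops.
SUM(level) = 0 + 1 + 1 + 1 + 2 + 2 + 2 + 2 + 2 + 3 = 16.

16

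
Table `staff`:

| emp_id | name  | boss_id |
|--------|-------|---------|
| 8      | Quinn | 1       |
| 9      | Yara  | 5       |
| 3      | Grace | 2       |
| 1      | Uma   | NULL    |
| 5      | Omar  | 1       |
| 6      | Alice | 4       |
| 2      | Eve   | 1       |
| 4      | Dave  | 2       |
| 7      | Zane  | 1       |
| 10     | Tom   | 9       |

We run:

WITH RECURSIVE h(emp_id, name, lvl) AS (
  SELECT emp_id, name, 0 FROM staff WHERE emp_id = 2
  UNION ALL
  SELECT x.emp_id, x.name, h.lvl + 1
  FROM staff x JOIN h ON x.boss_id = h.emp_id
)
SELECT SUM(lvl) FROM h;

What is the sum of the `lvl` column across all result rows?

Base: emp_id=2 (Eve) at lvl 0.
Iteration 1: rows with boss_id in {2} -> Grace (id 3, lvl 1), Dave (id 4, lvl 1).
Iteration 2: rows with boss_id in {3,4} -> Alice (id 6, lvl 2).
Iteration 3: no rows with boss_id in {6}; recursion stops.
SUM(lvl) = 0 + 1 + 1 + 2 = 4.

4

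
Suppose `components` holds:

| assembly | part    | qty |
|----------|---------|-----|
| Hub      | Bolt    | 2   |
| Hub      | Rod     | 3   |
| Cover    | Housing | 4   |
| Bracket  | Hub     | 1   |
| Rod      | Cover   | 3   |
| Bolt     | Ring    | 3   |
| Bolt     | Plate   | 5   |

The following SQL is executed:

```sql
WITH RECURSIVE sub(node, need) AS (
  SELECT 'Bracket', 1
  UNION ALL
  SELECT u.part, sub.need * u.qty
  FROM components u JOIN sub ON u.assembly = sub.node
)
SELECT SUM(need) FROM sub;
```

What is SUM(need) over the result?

Base: (Bracket, need=1).
Iteration 1: components of {Bracket} -> Hub = 1*1 = 1.
Iteration 2: components of {Hub} -> Bolt = 1*2 = 2, Rod = 1*3 = 3.
Iteration 3: components of {Bolt,Rod} -> Cover = 3*3 = 9, Plate = 2*5 = 10, Ring = 2*3 = 6.
Iteration 4: components of {Cover,Plate,Ring} -> Housing = 9*4 = 36.
Iteration 5: no further components; recursion stops.
SUM(need) = 1 + 1 + 3 + 2 + 9 + 6 + 10 + 36 = 68.

68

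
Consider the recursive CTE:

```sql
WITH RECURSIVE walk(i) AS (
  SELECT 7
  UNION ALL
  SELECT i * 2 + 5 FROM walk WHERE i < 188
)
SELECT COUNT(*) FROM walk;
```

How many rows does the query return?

6

Base: i=7.
Iteration 1: 7 < 188 holds -> i = 7 * 2 + 5 = 19.
Iteration 2: 19 < 188 holds -> i = 19 * 2 + 5 = 43.
Iteration 3: 43 < 188 holds -> i = 43 * 2 + 5 = 91.
Iteration 4: 91 < 188 holds -> i = 91 * 2 + 5 = 187.
Iteration 5: 187 < 188 holds -> i = 187 * 2 + 5 = 379.
Iteration 6: 379 < 188 fails; recursion stops.
Total rows emitted: 6.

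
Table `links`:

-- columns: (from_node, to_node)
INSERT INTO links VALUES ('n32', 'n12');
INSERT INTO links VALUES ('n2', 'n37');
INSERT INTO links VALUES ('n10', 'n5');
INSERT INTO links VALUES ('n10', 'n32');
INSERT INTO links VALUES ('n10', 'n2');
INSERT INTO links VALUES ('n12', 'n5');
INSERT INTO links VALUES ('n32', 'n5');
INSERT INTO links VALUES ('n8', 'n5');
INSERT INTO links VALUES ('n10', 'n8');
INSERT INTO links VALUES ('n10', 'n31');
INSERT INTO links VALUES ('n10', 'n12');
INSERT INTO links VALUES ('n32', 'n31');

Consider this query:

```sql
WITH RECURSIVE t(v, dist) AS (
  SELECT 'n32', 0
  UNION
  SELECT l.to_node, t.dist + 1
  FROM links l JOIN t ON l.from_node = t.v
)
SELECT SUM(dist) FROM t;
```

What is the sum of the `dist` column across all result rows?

5

Base: (n32, dist=0).
Iteration 1: edges from {n32} -> (n12, dist=1), (n31, dist=1), (n5, dist=1).
Iteration 2: edges from {n12,n31,n5} -> (n5, dist=2).
Iteration 3: no outgoing edges from {n5}; recursion stops.
SUM(dist) = 0 + 1 + 1 + 1 + 2 = 5.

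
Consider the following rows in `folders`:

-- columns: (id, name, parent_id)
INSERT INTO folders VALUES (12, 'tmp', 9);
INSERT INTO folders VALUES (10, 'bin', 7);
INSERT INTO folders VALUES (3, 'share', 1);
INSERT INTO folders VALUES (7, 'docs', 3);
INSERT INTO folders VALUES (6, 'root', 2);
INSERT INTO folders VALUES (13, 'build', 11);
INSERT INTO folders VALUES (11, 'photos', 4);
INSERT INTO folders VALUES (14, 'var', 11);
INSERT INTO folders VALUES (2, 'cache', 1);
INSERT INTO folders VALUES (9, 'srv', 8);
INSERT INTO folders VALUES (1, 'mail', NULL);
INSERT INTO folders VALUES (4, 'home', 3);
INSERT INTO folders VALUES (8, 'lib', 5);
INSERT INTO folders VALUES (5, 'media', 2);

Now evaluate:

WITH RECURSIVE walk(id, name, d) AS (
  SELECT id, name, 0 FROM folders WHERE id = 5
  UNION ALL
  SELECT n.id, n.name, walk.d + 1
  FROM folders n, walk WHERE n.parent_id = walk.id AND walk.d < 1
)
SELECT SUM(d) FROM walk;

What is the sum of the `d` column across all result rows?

Base: id=5 (media) at d 0.
Iteration 1: rows with parent_id in {5} -> lib (id 8, d 1).
Iteration 2: d < 1 fails for all current rows; recursion stops.
SUM(d) = 0 + 1 = 1.

1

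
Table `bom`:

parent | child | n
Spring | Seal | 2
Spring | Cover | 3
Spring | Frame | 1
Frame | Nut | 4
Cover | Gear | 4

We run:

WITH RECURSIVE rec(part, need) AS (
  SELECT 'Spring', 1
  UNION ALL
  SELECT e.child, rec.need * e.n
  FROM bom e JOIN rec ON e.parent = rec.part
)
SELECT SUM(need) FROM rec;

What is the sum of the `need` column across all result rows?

Base: (Spring, need=1).
Iteration 1: components of {Spring} -> Cover = 1*3 = 3, Frame = 1*1 = 1, Seal = 1*2 = 2.
Iteration 2: components of {Cover,Frame,Seal} -> Gear = 3*4 = 12, Nut = 1*4 = 4.
Iteration 3: no further components; recursion stops.
SUM(need) = 1 + 2 + 3 + 1 + 12 + 4 = 23.

23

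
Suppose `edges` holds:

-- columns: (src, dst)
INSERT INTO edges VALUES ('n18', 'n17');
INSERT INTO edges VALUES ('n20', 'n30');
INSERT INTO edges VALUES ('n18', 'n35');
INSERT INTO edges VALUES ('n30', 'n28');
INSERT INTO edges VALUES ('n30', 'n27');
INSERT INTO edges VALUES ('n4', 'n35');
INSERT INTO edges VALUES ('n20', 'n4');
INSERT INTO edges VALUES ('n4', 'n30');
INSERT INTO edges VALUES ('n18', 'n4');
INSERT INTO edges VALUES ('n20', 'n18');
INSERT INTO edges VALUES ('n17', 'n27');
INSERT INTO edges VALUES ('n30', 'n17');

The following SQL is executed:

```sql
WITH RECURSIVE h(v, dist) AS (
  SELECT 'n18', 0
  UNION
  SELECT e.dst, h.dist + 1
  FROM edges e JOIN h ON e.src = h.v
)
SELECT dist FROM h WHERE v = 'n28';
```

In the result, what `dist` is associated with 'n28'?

3

Base: (n18, dist=0).
Iteration 1: edges from {n18} -> (n17, dist=1), (n35, dist=1), (n4, dist=1).
Iteration 2: edges from {n17,n35,n4} -> (n27, dist=2), (n30, dist=2), (n35, dist=2).
Iteration 3: edges from {n27,n30,n35} -> (n17, dist=3), (n27, dist=3), (n28, dist=3).
Iteration 4: edges from {n17,n27,n28} -> (n27, dist=4).
Iteration 5: no outgoing edges from {n27}; recursion stops.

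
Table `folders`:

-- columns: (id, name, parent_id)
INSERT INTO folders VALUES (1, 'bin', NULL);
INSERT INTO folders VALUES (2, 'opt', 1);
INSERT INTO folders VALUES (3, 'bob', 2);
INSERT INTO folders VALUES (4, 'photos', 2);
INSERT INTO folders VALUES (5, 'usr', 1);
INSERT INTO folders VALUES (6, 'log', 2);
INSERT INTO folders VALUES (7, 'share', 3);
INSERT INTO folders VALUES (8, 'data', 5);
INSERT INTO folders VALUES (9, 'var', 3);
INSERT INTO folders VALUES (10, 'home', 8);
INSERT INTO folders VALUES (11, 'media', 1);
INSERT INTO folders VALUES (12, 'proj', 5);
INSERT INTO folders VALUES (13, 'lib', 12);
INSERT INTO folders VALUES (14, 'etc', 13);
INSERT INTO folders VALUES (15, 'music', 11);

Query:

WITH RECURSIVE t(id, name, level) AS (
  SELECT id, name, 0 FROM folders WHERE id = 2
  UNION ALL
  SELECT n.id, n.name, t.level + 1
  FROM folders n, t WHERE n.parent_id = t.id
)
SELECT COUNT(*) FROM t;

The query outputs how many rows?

6

Base: id=2 (opt) at level 0.
Iteration 1: rows with parent_id in {2} -> bob (id 3, level 1), photos (id 4, level 1), log (id 6, level 1).
Iteration 2: rows with parent_id in {3,4,6} -> share (id 7, level 2), var (id 9, level 2).
Iteration 3: no rows with parent_id in {7,9}; recursion stops.
Total rows emitted: 6.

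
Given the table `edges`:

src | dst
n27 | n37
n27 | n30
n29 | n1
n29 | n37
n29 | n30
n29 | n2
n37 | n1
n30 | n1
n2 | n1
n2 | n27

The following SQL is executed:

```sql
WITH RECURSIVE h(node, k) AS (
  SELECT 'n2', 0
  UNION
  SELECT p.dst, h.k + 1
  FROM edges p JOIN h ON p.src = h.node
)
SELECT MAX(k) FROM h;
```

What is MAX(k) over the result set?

3

Base: (n2, k=0).
Iteration 1: edges from {n2} -> (n1, k=1), (n27, k=1).
Iteration 2: edges from {n1,n27} -> (n30, k=2), (n37, k=2).
Iteration 3: edges from {n30,n37} -> (n1, k=3). [UNION drops 1 duplicate row(s)]
Iteration 4: no outgoing edges from {n1}; recursion stops.
k values: 0, 1, 1, 2, 2, 3; the maximum is 3.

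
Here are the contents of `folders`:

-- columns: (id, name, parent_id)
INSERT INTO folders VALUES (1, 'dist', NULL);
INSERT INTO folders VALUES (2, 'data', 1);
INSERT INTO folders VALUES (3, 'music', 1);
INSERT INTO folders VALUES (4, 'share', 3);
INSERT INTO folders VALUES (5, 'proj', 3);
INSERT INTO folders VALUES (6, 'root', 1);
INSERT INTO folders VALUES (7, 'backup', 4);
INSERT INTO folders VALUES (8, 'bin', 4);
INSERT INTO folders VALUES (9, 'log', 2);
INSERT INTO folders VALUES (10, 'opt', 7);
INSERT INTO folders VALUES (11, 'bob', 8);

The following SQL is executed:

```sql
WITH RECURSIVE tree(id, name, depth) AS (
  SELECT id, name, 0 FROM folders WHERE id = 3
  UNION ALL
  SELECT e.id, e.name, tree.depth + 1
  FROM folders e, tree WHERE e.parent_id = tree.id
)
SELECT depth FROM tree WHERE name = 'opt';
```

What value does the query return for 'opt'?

3

Base: id=3 (music) at depth 0.
Iteration 1: rows with parent_id in {3} -> share (id 4, depth 1), proj (id 5, depth 1).
Iteration 2: rows with parent_id in {4,5} -> backup (id 7, depth 2), bin (id 8, depth 2).
Iteration 3: rows with parent_id in {7,8} -> opt (id 10, depth 3), bob (id 11, depth 3).
Iteration 4: no rows with parent_id in {10,11}; recursion stops.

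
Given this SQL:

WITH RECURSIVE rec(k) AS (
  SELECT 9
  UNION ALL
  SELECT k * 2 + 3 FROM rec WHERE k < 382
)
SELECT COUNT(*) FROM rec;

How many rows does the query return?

7

Base: k=9.
Iteration 1: 9 < 382 holds -> k = 9 * 2 + 3 = 21.
Iteration 2: 21 < 382 holds -> k = 21 * 2 + 3 = 45.
Iteration 3: 45 < 382 holds -> k = 45 * 2 + 3 = 93.
Iteration 4: 93 < 382 holds -> k = 93 * 2 + 3 = 189.
Iteration 5: 189 < 382 holds -> k = 189 * 2 + 3 = 381.
Iteration 6: 381 < 382 holds -> k = 381 * 2 + 3 = 765.
Iteration 7: 765 < 382 fails; recursion stops.
Total rows emitted: 7.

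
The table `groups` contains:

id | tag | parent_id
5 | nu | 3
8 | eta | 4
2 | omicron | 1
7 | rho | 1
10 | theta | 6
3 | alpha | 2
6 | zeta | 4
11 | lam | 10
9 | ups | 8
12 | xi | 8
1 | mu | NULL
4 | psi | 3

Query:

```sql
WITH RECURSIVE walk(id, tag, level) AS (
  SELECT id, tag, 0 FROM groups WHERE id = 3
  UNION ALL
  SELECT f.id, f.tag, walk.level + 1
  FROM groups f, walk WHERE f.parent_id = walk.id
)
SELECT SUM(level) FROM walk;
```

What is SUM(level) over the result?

Base: id=3 (alpha) at level 0.
Iteration 1: rows with parent_id in {3} -> psi (id 4, level 1), nu (id 5, level 1).
Iteration 2: rows with parent_id in {4,5} -> zeta (id 6, level 2), eta (id 8, level 2).
Iteration 3: rows with parent_id in {6,8} -> ups (id 9, level 3), theta (id 10, level 3), xi (id 12, level 3).
Iteration 4: rows with parent_id in {9,10,12} -> lam (id 11, level 4).
Iteration 5: no rows with parent_id in {11}; recursion stops.
SUM(level) = 0 + 1 + 1 + 2 + 2 + 3 + 3 + 3 + 4 = 19.

19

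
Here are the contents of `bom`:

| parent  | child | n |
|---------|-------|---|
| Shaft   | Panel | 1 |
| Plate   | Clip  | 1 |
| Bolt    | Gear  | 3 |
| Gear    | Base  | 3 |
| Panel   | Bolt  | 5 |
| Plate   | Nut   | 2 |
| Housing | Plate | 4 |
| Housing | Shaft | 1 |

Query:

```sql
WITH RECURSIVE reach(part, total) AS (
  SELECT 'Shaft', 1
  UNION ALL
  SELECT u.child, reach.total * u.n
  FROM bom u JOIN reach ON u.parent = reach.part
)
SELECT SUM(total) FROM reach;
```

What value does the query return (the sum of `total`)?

Base: (Shaft, total=1).
Iteration 1: components of {Shaft} -> Panel = 1*1 = 1.
Iteration 2: components of {Panel} -> Bolt = 1*5 = 5.
Iteration 3: components of {Bolt} -> Gear = 5*3 = 15.
Iteration 4: components of {Gear} -> Base = 15*3 = 45.
Iteration 5: no further components; recursion stops.
SUM(total) = 1 + 1 + 5 + 15 + 45 = 67.

67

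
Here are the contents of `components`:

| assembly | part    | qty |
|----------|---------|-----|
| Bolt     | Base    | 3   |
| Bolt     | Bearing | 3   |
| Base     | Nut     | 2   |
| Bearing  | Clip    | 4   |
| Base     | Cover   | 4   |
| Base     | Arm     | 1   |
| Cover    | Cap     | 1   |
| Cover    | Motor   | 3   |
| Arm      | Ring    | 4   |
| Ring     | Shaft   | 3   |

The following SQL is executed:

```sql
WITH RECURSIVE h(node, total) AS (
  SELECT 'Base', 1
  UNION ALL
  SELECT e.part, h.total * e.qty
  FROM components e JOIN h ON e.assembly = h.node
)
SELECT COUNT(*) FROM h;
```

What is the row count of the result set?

Base: (Base, total=1).
Iteration 1: components of {Base} -> Arm = 1*1 = 1, Cover = 1*4 = 4, Nut = 1*2 = 2.
Iteration 2: components of {Arm,Cover,Nut} -> Cap = 4*1 = 4, Motor = 4*3 = 12, Ring = 1*4 = 4.
Iteration 3: components of {Cap,Motor,Ring} -> Shaft = 4*3 = 12.
Iteration 4: no further components; recursion stops.
Total rows emitted: 8.

8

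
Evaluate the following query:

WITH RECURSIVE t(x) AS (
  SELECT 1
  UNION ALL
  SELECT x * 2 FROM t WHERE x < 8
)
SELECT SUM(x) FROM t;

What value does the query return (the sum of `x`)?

15

Base: x=1.
Iteration 1: 1 < 8 holds -> x = 1 * 2 = 2.
Iteration 2: 2 < 8 holds -> x = 2 * 2 = 4.
Iteration 3: 4 < 8 holds -> x = 4 * 2 = 8.
Iteration 4: 8 < 8 fails; recursion stops.
SUM(x) = 1 + 2 + 4 + 8 = 15.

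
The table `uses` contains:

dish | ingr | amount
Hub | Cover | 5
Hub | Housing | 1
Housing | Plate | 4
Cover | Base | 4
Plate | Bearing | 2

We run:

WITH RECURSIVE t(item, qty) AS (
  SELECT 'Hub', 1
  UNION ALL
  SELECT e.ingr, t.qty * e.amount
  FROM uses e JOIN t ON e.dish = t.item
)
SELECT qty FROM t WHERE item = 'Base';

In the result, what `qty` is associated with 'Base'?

Base: (Hub, qty=1).
Iteration 1: components of {Hub} -> Cover = 1*5 = 5, Housing = 1*1 = 1.
Iteration 2: components of {Cover,Housing} -> Base = 5*4 = 20, Plate = 1*4 = 4.
Iteration 3: components of {Base,Plate} -> Bearing = 4*2 = 8.
Iteration 4: no further components; recursion stops.

20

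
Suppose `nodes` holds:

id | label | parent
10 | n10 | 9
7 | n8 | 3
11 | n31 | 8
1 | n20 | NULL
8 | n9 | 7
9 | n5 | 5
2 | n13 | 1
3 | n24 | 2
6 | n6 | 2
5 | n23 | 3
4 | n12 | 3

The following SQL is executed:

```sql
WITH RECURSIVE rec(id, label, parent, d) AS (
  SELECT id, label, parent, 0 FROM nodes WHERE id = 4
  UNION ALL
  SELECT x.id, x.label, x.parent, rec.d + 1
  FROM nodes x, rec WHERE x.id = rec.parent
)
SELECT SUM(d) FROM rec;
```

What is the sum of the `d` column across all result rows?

Base: id=4 (n12), parent=3, d 0.
Iteration 1: join on id=3 -> n24 (id 3, parent=2, d 1).
Iteration 2: join on id=2 -> n13 (id 2, parent=1, d 2).
Iteration 3: join on id=1 -> n20 (id 1, parent=NULL, d 3).
Iteration 4: parent is NULL; no match; recursion stops.
SUM(d) = 0 + 1 + 2 + 3 = 6.

6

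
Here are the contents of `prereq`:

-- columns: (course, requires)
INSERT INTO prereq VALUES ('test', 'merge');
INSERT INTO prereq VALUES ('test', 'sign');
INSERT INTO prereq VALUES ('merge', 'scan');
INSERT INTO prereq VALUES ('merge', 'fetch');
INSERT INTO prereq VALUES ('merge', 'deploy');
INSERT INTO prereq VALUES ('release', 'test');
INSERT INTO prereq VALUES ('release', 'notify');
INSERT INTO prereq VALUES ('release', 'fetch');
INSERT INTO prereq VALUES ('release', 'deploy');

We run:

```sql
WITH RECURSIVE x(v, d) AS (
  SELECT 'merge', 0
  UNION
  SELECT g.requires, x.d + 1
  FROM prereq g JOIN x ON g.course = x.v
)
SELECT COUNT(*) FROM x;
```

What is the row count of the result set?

4

Base: (merge, d=0).
Iteration 1: edges from {merge} -> (deploy, d=1), (fetch, d=1), (scan, d=1).
Iteration 2: no outgoing edges from {deploy,fetch,scan}; recursion stops.
Total rows emitted: 4.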